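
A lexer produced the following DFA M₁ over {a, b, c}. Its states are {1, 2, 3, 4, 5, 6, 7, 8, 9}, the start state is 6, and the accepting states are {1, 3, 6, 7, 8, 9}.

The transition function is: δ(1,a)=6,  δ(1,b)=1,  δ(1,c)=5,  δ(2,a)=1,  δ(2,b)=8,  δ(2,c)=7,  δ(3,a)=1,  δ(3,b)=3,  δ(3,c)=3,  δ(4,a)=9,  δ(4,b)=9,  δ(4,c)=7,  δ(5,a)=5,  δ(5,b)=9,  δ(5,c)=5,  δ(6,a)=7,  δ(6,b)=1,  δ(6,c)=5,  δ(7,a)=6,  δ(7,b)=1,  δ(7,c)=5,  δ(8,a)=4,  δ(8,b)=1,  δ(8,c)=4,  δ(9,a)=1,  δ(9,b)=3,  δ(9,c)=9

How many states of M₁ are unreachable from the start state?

Starting at 6 and following transitions, the reachable set is {1, 3, 5, 6, 7, 9}. That leaves 2, 4, 8 unreachable — 3 in total.

3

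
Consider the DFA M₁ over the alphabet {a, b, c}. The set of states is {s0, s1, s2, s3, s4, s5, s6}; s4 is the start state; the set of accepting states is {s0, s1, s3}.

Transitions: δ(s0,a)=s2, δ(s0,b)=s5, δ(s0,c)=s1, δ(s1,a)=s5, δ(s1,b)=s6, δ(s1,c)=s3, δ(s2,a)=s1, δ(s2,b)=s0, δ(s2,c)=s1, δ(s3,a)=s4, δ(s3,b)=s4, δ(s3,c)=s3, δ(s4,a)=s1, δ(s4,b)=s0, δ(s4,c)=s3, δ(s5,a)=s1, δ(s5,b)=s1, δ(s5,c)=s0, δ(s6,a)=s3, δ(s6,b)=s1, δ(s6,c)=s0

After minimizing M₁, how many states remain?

2

Every state is reachable, so we keep all 7.
Initial partition by acceptance: {s0,s1,s3} | {s2,s4,s5,s6}.
No further refinement is possible. Final partition (2 blocks): {s0,s1,s3} | {s2,s4,s5,s6}.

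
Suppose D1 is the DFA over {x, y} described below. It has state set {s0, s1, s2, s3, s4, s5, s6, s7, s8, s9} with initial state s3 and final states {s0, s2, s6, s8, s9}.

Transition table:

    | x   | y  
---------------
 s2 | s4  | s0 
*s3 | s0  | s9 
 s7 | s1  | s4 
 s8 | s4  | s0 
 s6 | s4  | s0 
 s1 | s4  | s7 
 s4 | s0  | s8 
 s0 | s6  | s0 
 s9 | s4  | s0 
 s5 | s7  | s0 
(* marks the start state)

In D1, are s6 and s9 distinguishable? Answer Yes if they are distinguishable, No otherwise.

No

Reachable states from the start: {s0,s3,s4,s6,s8,s9}. Unreachable: {s1,s2,s5,s7} — drop them.
Initial partition by acceptance: {s0,s6,s8,s9} | {s3,s4}.
On input x, block {s0,s6,s8,s9} splits into {s6,s8,s9} and {s0}.
The partition is now stable with 3 blocks: {s6,s8,s9} | {s3,s4} | {s0}.
s6 and s9 lie in the same block of the stable partition, so they are equivalent — no string distinguishes them.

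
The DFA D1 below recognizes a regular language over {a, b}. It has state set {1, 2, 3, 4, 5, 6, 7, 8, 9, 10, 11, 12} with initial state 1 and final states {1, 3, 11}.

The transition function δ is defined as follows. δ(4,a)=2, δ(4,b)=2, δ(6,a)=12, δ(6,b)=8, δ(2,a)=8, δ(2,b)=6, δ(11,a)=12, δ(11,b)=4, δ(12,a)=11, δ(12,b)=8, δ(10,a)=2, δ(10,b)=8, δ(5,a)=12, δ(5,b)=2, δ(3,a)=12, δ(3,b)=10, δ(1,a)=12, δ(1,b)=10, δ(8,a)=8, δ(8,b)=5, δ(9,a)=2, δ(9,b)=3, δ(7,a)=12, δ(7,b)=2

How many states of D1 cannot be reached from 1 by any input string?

Starting at 1 and following transitions, the reachable set is {1, 2, 4, 5, 6, 8, 10, 11, 12}. That leaves 3, 7, 9 unreachable — 3 in total.

3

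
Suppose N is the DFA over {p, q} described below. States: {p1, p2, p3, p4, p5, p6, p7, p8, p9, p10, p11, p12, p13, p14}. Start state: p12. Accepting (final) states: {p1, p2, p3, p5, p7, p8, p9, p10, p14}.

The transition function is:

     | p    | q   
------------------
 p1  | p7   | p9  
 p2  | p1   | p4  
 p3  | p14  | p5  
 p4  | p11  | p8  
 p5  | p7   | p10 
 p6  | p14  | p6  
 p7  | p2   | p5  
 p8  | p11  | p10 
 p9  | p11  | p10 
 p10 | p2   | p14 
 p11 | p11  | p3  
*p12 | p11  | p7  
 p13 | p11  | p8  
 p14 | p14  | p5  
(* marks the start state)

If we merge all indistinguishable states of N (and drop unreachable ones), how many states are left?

10

First remove the unreachable states {p6,p13}; 12 states remain.
Start with accepting vs non-accepting: {p1,p2,p3,p5,p7,p8,p9,p10,p14} | {p4,p11,p12}.
Refine {p1,p2,p3,p5,p7,p8,p9,p10,p14} on symbol p: members go to different blocks, giving {p1,p2,p3,p5,p7,p10,p14} and {p8,p9}.
Refine {p1,p2,p3,p5,p7,p10,p14} on symbol q: members go to different blocks, giving {p3,p5,p7,p10,p14} and {p1} and {p2}.
Split {p3,p5,p7,p10,p14} by δ(·,p) → {p3,p5,p14} and {p7,p10}.
Split {p3,p5,p14} by δ(·,p) → {p3,p14} and {p5}.
Refine {p4,p11,p12} on symbol q: members go to different blocks, giving {p4} and {p11} and {p12}.
Refine {p7,p10} on symbol q: members go to different blocks, giving {p7} and {p10}.
Stable partition: {p3,p14} | {p4} | {p8,p9} | {p1} | {p2} | {p7} | {p5} | {p11} | {p12} | {p10} — 10 equivalence classes.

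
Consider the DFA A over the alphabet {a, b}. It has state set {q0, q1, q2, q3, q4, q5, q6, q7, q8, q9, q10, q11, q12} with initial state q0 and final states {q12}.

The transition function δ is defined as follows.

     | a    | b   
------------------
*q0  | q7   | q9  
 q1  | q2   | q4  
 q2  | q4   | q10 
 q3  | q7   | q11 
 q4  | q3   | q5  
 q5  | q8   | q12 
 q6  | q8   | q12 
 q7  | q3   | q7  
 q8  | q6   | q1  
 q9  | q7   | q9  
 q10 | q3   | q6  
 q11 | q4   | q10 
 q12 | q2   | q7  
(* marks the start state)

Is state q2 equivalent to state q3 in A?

No

Every state is reachable, so we keep all 13.
P0 = {q12} | {q0,q1,q2,q3,q4,q5,q6,q7,q8,q9,q10,q11}.
On input b, block {q0,q1,q2,q3,q4,q5,q6,q7,q8,q9,q10,q11} splits into {q0,q1,q2,q3,q4,q7,q8,q9,q10,q11} and {q5,q6}.
Split {q0,q1,q2,q3,q4,q7,q8,q9,q10,q11} by δ(·,a) → {q0,q1,q2,q3,q4,q7,q9,q10,q11} and {q8}.
Split {q0,q1,q2,q3,q4,q7,q9,q10,q11} by δ(·,b) → {q0,q1,q2,q3,q7,q9,q11} and {q4,q10}.
Refine {q0,q1,q2,q3,q7,q9,q11} on symbol a: members go to different blocks, giving {q0,q1,q3,q7,q9} and {q2,q11}.
Refine {q0,q1,q3,q7,q9} on symbol a: members go to different blocks, giving {q0,q3,q7,q9} and {q1}.
Refine {q0,q3,q7,q9} on symbol b: members go to different blocks, giving {q0,q7,q9} and {q3}.
Split {q0,q7,q9} by δ(·,a) → {q0,q9} and {q7}.
Stable partition: {q12} | {q0,q9} | {q5,q6} | {q8} | {q4,q10} | {q2,q11} | {q1} | {q3} | {q7} — 9 equivalence classes.
q2 and q3 end up in different blocks, so they are distinguishable. For instance, the string 'abb' is accepted from only q2.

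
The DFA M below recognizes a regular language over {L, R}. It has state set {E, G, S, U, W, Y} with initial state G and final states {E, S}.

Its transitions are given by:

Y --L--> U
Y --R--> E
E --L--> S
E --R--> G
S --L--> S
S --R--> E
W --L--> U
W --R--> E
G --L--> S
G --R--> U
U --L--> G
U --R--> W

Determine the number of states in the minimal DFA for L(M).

States {Y} cannot be reached from the start state, so discard them.
Initial partition by acceptance: {E,S} | {G,U,W}.
On input R, block {E,S} splits into {S} and {E}.
On input L, block {G,U,W} splits into {U,W} and {G}.
Refine {U,W} on symbol L: members go to different blocks, giving {U} and {W}.
Stable partition: {S} | {U} | {E} | {G} | {W} — 5 equivalence classes.

5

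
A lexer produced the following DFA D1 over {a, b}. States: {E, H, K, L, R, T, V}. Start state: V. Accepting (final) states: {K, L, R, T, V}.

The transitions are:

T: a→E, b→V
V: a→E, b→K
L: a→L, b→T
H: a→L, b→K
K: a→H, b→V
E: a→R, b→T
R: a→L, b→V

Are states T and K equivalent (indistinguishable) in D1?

P0 = {K,L,R,T,V} | {E,H}.
On input a, block {K,L,R,T,V} splits into {K,T,V} and {L,R}.
The partition is now stable with 3 blocks: {K,T,V} | {E,H} | {L,R}.
T and K lie in the same block of the stable partition, so they are equivalent — no string distinguishes them.

Yes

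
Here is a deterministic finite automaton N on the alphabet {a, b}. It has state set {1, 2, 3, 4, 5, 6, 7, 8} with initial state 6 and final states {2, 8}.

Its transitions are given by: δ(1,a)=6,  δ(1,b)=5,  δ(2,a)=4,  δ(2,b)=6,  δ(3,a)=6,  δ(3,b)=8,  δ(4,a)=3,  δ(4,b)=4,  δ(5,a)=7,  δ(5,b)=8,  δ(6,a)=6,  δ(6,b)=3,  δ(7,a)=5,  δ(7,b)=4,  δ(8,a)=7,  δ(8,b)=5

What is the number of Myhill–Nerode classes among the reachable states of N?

6

Reachable states from the start: {3,4,5,6,7,8}. Unreachable: {1,2} — drop them.
Initial partition by acceptance: {8} | {3,4,5,6,7}.
Refine {3,4,5,6,7} on symbol b: members go to different blocks, giving {4,6,7} and {3,5}.
Refine {4,6,7} on symbol a: members go to different blocks, giving {4,7} and {6}.
Refine {3,5} on symbol a: members go to different blocks, giving {3} and {5}.
Split {4,7} by δ(·,a) → {4} and {7}.
The partition is now stable with 6 blocks: {8} | {4} | {3} | {6} | {5} | {7}.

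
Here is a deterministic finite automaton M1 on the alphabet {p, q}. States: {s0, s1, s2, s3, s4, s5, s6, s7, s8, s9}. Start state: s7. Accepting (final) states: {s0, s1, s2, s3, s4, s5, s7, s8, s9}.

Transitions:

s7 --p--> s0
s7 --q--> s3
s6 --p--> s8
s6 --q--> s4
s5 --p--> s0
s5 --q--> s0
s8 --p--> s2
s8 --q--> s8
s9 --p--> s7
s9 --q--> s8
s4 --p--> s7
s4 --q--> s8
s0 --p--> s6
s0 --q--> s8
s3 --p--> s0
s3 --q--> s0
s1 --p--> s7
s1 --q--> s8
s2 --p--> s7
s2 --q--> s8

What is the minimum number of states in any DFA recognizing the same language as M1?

Reachable states from the start: {s0,s2,s3,s4,s6,s7,s8}. Unreachable: {s1,s5,s9} — drop them.
Start with accepting vs non-accepting: {s0,s2,s3,s4,s7,s8} | {s6}.
Split {s0,s2,s3,s4,s7,s8} by δ(·,p) → {s2,s3,s4,s7,s8} and {s0}.
Refine {s2,s3,s4,s7,s8} on symbol p: members go to different blocks, giving {s2,s4,s8} and {s3,s7}.
Split {s2,s4,s8} by δ(·,p) → {s2,s4} and {s8}.
On input q, block {s3,s7} splits into {s3} and {s7}.
No further refinement is possible. Final partition (6 blocks): {s2,s4} | {s6} | {s0} | {s3} | {s8} | {s7}.

6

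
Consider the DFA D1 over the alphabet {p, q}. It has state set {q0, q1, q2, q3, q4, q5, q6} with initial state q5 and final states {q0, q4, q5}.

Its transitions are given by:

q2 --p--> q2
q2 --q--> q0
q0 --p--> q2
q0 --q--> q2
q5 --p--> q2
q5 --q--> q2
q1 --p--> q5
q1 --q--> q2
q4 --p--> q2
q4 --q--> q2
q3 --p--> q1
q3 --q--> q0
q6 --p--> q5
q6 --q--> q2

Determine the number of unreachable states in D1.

4

Starting at q5 and following transitions, the reachable set is {q0, q2, q5}. That leaves q1, q3, q4, q6 unreachable — 4 in total.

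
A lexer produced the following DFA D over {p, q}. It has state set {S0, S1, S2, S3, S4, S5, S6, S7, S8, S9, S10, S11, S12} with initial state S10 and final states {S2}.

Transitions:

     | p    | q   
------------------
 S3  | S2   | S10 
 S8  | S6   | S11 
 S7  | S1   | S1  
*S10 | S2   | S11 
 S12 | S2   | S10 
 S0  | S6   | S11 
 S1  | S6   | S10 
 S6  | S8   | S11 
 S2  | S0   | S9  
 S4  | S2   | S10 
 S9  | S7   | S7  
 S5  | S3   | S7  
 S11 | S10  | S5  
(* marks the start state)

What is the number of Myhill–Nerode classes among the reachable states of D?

States {S4,S12} cannot be reached from the start state, so discard them.
Start with accepting vs non-accepting: {S2} | {S0,S1,S3,S5,S6,S7,S8,S9,S10,S11}.
On input p, block {S0,S1,S3,S5,S6,S7,S8,S9,S10,S11} splits into {S0,S1,S5,S6,S7,S8,S9,S11} and {S3,S10}.
On input p, block {S0,S1,S5,S6,S7,S8,S9,S11} splits into {S0,S1,S6,S7,S8,S9} and {S5,S11}.
Split {S0,S1,S6,S7,S8,S9} by δ(·,q) → {S0,S6,S8} and {S7,S9} and {S1}.
Split {S3,S10} by δ(·,q) → {S3} and {S10}.
On input p, block {S5,S11} splits into {S5} and {S11}.
On input p, block {S7,S9} splits into {S7} and {S9}.
No further refinement is possible. Final partition (9 blocks): {S2} | {S0,S6,S8} | {S3} | {S5} | {S7} | {S1} | {S10} | {S11} | {S9}.

9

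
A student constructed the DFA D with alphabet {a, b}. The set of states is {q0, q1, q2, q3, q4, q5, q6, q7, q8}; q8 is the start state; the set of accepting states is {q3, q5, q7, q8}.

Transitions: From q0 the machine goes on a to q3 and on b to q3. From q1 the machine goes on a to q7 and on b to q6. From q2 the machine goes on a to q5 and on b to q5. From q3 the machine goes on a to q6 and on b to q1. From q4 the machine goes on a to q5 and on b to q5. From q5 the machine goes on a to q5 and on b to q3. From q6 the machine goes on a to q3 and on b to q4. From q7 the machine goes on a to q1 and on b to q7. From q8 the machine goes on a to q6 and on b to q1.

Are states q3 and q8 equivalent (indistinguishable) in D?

Yes

Reachable states from the start: {q1,q3,q4,q5,q6,q7,q8}. Unreachable: {q0,q2} — drop them.
Start with accepting vs non-accepting: {q3,q5,q7,q8} | {q1,q4,q6}.
On input a, block {q3,q5,q7,q8} splits into {q3,q7,q8} and {q5}.
Refine {q3,q7,q8} on symbol b: members go to different blocks, giving {q3,q8} and {q7}.
On input a, block {q1,q4,q6} splits into {q1} and {q4} and {q6}.
No further refinement is possible. Final partition (6 blocks): {q3,q8} | {q1} | {q5} | {q7} | {q4} | {q6}.
q3 and q8 lie in the same block of the stable partition, so they are equivalent — no string distinguishes them.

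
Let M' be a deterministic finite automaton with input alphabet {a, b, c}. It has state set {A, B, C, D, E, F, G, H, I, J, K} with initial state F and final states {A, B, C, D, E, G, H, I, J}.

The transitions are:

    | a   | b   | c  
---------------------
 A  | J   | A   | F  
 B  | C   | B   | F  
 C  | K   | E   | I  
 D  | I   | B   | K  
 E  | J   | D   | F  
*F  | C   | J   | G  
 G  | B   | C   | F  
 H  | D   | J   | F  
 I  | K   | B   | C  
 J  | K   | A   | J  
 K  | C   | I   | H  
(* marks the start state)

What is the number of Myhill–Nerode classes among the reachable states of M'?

Initial partition by acceptance: {A,B,C,D,E,G,H,I,J} | {F,K}.
Split {A,B,C,D,E,G,H,I,J} by δ(·,a) → {A,B,D,E,G,H} and {C,I,J}.
On input a, block {A,B,D,E,G,H} splits into {A,B,D,E} and {G,H}.
No further refinement is possible. Final partition (4 blocks): {A,B,D,E} | {F,K} | {C,I,J} | {G,H}.

4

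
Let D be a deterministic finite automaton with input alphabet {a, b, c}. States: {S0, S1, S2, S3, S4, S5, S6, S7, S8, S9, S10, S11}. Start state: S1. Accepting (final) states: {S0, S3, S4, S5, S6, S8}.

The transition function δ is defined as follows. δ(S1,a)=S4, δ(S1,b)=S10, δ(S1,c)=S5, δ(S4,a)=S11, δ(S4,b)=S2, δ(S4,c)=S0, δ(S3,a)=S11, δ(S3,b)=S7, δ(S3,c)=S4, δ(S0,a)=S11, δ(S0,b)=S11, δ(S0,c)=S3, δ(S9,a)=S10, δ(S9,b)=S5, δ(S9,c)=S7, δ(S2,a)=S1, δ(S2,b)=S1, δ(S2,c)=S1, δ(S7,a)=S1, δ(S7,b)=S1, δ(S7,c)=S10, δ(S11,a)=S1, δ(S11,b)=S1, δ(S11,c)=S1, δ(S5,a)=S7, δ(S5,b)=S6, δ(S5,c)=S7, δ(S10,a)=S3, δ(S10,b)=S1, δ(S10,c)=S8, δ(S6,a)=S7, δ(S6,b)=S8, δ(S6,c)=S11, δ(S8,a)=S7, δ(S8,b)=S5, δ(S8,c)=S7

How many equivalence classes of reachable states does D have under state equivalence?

4

First remove the unreachable states {S9}; 11 states remain.
P0 = {S0,S3,S4,S5,S6,S8} | {S1,S2,S7,S10,S11}.
Split {S0,S3,S4,S5,S6,S8} by δ(·,b) → {S0,S3,S4} and {S5,S6,S8}.
On input a, block {S1,S2,S7,S10,S11} splits into {S2,S7,S11} and {S1,S10}.
No further refinement is possible. Final partition (4 blocks): {S0,S3,S4} | {S2,S7,S11} | {S5,S6,S8} | {S1,S10}.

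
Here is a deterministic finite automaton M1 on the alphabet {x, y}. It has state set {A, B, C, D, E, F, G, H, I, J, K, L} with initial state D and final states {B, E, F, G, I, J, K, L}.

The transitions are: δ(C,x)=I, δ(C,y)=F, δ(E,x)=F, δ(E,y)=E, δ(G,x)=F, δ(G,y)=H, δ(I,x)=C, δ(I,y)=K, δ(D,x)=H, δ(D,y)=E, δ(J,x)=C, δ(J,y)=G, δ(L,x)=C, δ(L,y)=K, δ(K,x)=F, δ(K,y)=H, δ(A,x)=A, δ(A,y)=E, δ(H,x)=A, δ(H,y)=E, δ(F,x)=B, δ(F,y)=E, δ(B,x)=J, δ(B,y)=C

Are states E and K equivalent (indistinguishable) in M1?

No

States {L} cannot be reached from the start state, so discard them.
Start with accepting vs non-accepting: {B,E,F,G,I,J,K} | {A,C,D,H}.
Split {B,E,F,G,I,J,K} by δ(·,x) → {B,E,F,G,K} and {I,J}.
On input x, block {B,E,F,G,K} splits into {E,F,G,K} and {B}.
Split {E,F,G,K} by δ(·,x) → {E,G,K} and {F}.
Refine {E,G,K} on symbol y: members go to different blocks, giving {G,K} and {E}.
Refine {A,C,D,H} on symbol x: members go to different blocks, giving {A,D,H} and {C}.
Stable partition: {G,K} | {A,D,H} | {I,J} | {B} | {F} | {E} | {C} — 7 equivalence classes.
E and K end up in different blocks, so they are distinguishable. For instance, the string 'y' is accepted from only E.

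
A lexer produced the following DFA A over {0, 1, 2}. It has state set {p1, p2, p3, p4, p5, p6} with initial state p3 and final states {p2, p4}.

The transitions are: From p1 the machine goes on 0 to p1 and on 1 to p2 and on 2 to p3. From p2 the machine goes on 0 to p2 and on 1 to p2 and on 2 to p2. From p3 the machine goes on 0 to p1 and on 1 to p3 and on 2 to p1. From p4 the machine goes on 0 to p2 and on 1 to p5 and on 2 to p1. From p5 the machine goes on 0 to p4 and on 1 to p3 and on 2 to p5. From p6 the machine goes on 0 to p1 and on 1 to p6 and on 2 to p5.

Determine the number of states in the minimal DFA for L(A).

States {p4,p5,p6} cannot be reached from the start state, so discard them.
P0 = {p2} | {p1,p3}.
Refine {p1,p3} on symbol 1: members go to different blocks, giving {p1} and {p3}.
Stable partition: {p2} | {p1} | {p3} — 3 equivalence classes.

3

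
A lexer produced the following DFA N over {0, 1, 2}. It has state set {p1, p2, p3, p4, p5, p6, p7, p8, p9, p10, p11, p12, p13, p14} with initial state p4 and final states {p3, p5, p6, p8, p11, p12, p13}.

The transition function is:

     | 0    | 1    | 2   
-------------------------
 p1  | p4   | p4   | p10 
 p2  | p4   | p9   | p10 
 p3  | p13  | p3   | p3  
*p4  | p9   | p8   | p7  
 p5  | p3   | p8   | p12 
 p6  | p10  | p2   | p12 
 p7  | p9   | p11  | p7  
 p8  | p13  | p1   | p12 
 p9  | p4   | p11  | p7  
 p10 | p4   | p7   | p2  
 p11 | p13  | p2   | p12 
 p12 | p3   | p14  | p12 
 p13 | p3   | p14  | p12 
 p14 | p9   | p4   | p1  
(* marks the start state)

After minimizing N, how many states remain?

5

First remove the unreachable states {p5,p6}; 12 states remain.
Initial partition by acceptance: {p3,p8,p11,p12,p13} | {p1,p2,p4,p7,p9,p10,p14}.
Refine {p3,p8,p11,p12,p13} on symbol 1: members go to different blocks, giving {p8,p11,p12,p13} and {p3}.
Refine {p8,p11,p12,p13} on symbol 0: members go to different blocks, giving {p8,p11} and {p12,p13}.
On input 1, block {p1,p2,p4,p7,p9,p10,p14} splits into {p1,p2,p10,p14} and {p4,p7,p9}.
The partition is now stable with 5 blocks: {p8,p11} | {p1,p2,p10,p14} | {p3} | {p12,p13} | {p4,p7,p9}.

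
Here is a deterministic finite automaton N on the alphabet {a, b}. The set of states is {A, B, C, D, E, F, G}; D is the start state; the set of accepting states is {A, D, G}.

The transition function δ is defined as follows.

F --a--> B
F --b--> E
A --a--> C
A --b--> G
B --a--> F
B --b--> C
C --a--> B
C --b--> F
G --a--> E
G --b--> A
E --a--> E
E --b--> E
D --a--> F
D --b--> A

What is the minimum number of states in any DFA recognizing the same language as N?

All states are reachable from the start state.
Start with accepting vs non-accepting: {A,D,G} | {B,C,E,F}.
Stable partition: {A,D,G} | {B,C,E,F} — 2 equivalence classes.

2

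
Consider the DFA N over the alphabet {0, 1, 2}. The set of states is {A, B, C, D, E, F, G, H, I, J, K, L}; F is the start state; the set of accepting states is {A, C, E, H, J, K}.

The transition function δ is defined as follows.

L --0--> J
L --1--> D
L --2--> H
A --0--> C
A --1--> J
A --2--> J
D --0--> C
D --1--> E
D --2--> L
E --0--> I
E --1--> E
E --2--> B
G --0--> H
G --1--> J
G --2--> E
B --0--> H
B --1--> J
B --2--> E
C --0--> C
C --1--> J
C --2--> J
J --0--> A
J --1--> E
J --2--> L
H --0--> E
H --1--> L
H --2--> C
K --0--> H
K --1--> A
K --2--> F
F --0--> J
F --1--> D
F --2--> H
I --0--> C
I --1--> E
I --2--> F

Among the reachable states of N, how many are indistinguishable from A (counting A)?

First remove the unreachable states {G,K}; 10 states remain.
Initial partition by acceptance: {A,C,E,H,J} | {B,D,F,I,L}.
On input 0, block {A,C,E,H,J} splits into {A,C,H,J} and {E}.
Refine {A,C,H,J} on symbol 0: members go to different blocks, giving {A,C,J} and {H}.
On input 1, block {A,C,J} splits into {A,C} and {J}.
Split {B,D,F,I,L} by δ(·,0) → {D,I} and {F,L} and {B}.
Stable partition: {A,C} | {D,I} | {E} | {H} | {J} | {F,L} | {B} — 7 equivalence classes.
State A belongs to the block {A,C}, which has 2 states.

2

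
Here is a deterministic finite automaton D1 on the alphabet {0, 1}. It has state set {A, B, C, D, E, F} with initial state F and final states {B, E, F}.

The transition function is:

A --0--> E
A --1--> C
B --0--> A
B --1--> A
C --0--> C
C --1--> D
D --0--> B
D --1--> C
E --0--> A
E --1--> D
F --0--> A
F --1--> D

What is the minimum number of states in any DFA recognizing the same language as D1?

Start with accepting vs non-accepting: {B,E,F} | {A,C,D}.
Refine {A,C,D} on symbol 0: members go to different blocks, giving {A,D} and {C}.
The partition is now stable with 3 blocks: {B,E,F} | {A,D} | {C}.

3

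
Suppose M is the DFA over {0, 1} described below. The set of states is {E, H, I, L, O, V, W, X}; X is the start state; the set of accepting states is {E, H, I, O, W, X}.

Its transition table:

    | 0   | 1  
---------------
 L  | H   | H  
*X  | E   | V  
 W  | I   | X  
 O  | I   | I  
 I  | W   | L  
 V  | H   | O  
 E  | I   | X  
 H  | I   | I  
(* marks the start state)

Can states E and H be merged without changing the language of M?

All states are reachable from the start state.
P0 = {E,H,I,O,W,X} | {L,V}.
Refine {E,H,I,O,W,X} on symbol 1: members go to different blocks, giving {E,H,O,W} and {I,X}.
Stable partition: {E,H,O,W} | {L,V} | {I,X} — 3 equivalence classes.
E and H lie in the same block of the stable partition, so they are equivalent — no string distinguishes them.

Yes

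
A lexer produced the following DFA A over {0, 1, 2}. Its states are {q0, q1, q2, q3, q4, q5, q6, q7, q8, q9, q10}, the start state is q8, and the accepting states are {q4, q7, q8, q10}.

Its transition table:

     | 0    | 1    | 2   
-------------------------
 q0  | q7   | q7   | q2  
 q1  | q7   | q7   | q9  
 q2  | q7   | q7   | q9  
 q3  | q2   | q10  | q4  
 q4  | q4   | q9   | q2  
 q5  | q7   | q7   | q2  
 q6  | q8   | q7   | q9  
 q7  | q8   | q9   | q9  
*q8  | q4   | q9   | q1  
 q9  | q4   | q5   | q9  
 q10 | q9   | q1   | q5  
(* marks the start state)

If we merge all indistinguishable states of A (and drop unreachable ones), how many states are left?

First remove the unreachable states {q0,q3,q6,q10}; 7 states remain.
Start with accepting vs non-accepting: {q4,q7,q8} | {q1,q2,q5,q9}.
Refine {q1,q2,q5,q9} on symbol 1: members go to different blocks, giving {q1,q2,q5} and {q9}.
On input 2, block {q4,q7,q8} splits into {q4,q8} and {q7}.
Refine {q1,q2,q5} on symbol 2: members go to different blocks, giving {q1,q2} and {q5}.
Stable partition: {q4,q8} | {q1,q2} | {q9} | {q7} | {q5} — 5 equivalence classes.

5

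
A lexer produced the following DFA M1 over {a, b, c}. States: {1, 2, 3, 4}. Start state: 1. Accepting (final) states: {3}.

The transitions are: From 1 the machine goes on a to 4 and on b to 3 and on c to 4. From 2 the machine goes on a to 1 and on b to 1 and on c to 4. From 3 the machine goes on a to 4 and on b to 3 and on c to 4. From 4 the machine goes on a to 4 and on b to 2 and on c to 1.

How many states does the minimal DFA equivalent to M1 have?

All states are reachable from the start state.
Initial partition by acceptance: {3} | {1,2,4}.
Split {1,2,4} by δ(·,b) → {2,4} and {1}.
Split {2,4} by δ(·,a) → {2} and {4}.
No further refinement is possible. Final partition (4 blocks): {3} | {2} | {1} | {4}.

4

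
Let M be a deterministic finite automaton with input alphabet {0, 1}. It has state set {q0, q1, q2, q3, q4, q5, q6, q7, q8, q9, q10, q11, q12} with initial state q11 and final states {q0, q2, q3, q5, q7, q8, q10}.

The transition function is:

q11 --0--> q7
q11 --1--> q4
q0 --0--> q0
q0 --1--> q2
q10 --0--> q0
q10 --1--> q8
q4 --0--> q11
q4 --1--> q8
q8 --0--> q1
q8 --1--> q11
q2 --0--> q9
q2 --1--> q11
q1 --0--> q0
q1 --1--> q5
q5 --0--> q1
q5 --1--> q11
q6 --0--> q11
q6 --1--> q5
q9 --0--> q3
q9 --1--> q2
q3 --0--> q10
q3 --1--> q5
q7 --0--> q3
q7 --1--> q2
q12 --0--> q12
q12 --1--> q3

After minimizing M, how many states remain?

5

First remove the unreachable states {q6,q12}; 11 states remain.
Start with accepting vs non-accepting: {q0,q2,q3,q5,q7,q8,q10} | {q1,q4,q9,q11}.
On input 0, block {q0,q2,q3,q5,q7,q8,q10} splits into {q0,q3,q7,q10} and {q2,q5,q8}.
On input 0, block {q1,q4,q9,q11} splits into {q1,q9,q11} and {q4}.
Refine {q1,q9,q11} on symbol 1: members go to different blocks, giving {q1,q9} and {q11}.
Stable partition: {q0,q3,q7,q10} | {q1,q9} | {q2,q5,q8} | {q4} | {q11} — 5 equivalence classes.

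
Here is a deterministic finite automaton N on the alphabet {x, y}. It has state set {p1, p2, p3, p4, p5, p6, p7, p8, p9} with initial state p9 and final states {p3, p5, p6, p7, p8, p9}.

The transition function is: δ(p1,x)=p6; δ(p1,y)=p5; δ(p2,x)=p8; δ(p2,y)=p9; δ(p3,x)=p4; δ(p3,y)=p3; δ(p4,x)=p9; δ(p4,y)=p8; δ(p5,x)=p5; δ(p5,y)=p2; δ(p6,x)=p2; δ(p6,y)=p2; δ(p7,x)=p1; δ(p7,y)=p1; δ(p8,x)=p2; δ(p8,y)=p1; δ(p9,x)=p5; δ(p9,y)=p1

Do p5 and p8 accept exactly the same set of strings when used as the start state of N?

No

First remove the unreachable states {p3,p4,p7}; 6 states remain.
Start with accepting vs non-accepting: {p5,p6,p8,p9} | {p1,p2}.
On input x, block {p5,p6,p8,p9} splits into {p5,p9} and {p6,p8}.
The partition is now stable with 3 blocks: {p5,p9} | {p1,p2} | {p6,p8}.
p5 and p8 end up in different blocks, so they are distinguishable. For instance, the string 'x' is accepted from only p5.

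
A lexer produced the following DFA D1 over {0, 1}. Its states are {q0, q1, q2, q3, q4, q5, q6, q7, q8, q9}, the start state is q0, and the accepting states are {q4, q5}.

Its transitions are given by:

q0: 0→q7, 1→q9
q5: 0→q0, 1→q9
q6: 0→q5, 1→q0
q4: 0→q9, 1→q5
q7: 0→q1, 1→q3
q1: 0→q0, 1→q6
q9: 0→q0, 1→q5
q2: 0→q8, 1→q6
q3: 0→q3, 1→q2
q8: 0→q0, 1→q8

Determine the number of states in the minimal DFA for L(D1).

Reachable states from the start: {q0,q1,q2,q3,q5,q6,q7,q8,q9}. Unreachable: {q4} — drop them.
Initial partition by acceptance: {q5} | {q0,q1,q2,q3,q6,q7,q8,q9}.
Split {q0,q1,q2,q3,q6,q7,q8,q9} by δ(·,0) → {q0,q1,q2,q3,q7,q8,q9} and {q6}.
Split {q0,q1,q2,q3,q7,q8,q9} by δ(·,1) → {q0,q3,q7,q8} and {q1,q2} and {q9}.
Split {q0,q3,q7,q8} by δ(·,0) → {q0,q3,q8} and {q7}.
Split {q0,q3,q8} by δ(·,0) → {q3,q8} and {q0}.
On input 0, block {q3,q8} splits into {q3} and {q8}.
Split {q1,q2} by δ(·,0) → {q1} and {q2}.
Stable partition: {q5} | {q3} | {q6} | {q1} | {q9} | {q7} | {q0} | {q8} | {q2} — 9 equivalence classes.

9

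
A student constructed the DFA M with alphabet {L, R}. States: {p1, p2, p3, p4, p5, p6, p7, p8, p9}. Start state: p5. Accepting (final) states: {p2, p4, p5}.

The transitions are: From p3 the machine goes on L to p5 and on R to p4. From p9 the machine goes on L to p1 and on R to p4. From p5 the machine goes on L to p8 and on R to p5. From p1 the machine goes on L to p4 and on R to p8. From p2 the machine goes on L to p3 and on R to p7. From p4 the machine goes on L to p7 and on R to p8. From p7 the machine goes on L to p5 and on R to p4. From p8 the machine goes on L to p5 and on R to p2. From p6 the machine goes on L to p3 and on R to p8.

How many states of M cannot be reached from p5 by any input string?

3

Starting at p5 and following transitions, the reachable set is {p2, p3, p4, p5, p7, p8}. That leaves p1, p6, p9 unreachable — 3 in total.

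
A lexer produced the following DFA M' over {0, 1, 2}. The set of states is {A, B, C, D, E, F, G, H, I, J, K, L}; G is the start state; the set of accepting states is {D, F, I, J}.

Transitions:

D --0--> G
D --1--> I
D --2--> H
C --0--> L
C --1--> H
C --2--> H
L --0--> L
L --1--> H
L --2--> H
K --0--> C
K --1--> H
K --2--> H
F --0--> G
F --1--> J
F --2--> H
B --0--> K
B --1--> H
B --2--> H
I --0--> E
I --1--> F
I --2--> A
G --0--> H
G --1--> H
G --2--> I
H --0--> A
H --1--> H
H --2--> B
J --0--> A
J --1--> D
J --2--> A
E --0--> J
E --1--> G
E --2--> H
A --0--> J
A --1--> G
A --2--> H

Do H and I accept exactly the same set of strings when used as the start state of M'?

No

P0 = {D,F,I,J} | {A,B,C,E,G,H,K,L}.
On input 0, block {A,B,C,E,G,H,K,L} splits into {B,C,G,H,K,L} and {A,E}.
On input 0, block {D,F,I,J} splits into {D,F} and {I,J}.
Split {B,C,G,H,K,L} by δ(·,0) → {B,C,G,K,L} and {H}.
Split {B,C,G,K,L} by δ(·,0) → {B,C,K,L} and {G}.
The partition is now stable with 6 blocks: {D,F} | {B,C,K,L} | {A,E} | {I,J} | {H} | {G}.
H and I end up in different blocks, so they are distinguishable. For instance, the string 'ε' is accepted from only I.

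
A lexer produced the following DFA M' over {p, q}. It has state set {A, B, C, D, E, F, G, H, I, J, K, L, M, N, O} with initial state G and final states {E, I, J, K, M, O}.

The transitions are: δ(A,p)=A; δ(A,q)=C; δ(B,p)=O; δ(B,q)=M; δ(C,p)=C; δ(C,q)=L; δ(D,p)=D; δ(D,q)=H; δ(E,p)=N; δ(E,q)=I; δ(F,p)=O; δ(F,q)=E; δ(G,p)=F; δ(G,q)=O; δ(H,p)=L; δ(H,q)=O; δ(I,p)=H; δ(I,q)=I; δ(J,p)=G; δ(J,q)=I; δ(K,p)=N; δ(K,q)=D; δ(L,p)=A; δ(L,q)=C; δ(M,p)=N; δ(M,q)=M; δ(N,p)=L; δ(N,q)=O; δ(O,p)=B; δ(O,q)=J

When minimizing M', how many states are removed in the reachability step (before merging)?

2

No path from G leads to D, K; the other 13 states are all reachable.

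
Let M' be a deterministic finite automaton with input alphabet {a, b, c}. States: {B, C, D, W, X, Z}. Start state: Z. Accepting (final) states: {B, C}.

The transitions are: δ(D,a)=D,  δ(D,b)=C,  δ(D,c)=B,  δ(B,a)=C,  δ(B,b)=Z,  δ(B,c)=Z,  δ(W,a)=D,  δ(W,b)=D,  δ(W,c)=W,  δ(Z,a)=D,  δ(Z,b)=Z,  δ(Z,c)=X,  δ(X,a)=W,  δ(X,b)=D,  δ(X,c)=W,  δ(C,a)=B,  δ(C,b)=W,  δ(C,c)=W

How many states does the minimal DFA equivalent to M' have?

6

P0 = {B,C} | {D,W,X,Z}.
Split {D,W,X,Z} by δ(·,b) → {W,X,Z} and {D}.
Refine {W,X,Z} on symbol a: members go to different blocks, giving {W,Z} and {X}.
Refine {W,Z} on symbol b: members go to different blocks, giving {W} and {Z}.
Refine {B,C} on symbol b: members go to different blocks, giving {B} and {C}.
The partition is now stable with 6 blocks: {B} | {W} | {D} | {X} | {Z} | {C}.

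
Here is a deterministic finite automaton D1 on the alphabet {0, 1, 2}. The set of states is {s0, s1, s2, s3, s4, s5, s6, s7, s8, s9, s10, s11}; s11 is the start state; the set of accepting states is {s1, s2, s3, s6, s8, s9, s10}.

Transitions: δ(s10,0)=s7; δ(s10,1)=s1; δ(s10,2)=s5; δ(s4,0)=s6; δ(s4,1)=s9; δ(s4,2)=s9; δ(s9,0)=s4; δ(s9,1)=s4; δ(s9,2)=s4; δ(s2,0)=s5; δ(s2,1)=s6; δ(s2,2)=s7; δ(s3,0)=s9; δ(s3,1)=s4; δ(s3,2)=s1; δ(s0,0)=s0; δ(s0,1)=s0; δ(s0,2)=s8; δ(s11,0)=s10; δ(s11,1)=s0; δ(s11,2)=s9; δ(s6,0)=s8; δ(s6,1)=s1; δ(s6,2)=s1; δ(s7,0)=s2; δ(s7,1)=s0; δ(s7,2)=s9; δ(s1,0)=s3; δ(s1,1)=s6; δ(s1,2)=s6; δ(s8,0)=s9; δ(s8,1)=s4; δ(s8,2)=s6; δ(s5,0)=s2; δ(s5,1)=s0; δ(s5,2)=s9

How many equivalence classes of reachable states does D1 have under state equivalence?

Start with accepting vs non-accepting: {s1,s2,s3,s6,s8,s9,s10} | {s0,s4,s5,s7,s11}.
On input 0, block {s1,s2,s3,s6,s8,s9,s10} splits into {s1,s3,s6,s8} and {s2,s9,s10}.
On input 0, block {s1,s3,s6,s8} splits into {s1,s6} and {s3,s8}.
Refine {s0,s4,s5,s7,s11} on symbol 0: members go to different blocks, giving {s5,s7,s11} and {s0} and {s4}.
Refine {s2,s9,s10} on symbol 0: members go to different blocks, giving {s2,s10} and {s9}.
Stable partition: {s1,s6} | {s5,s7,s11} | {s2,s10} | {s3,s8} | {s0} | {s4} | {s9} — 7 equivalence classes.

7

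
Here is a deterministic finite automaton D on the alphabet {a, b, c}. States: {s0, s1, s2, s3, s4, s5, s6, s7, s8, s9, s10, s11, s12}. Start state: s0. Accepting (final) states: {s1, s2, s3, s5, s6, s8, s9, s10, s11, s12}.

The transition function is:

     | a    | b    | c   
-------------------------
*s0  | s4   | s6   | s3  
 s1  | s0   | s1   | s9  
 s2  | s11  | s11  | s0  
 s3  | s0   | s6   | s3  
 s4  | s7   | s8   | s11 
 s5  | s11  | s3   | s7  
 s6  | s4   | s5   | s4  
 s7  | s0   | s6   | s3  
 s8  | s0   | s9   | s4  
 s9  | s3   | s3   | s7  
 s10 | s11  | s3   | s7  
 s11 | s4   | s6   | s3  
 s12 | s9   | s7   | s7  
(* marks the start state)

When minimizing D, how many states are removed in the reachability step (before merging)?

No path from s0 leads to s1, s2, s10, s12; the other 9 states are all reachable.

4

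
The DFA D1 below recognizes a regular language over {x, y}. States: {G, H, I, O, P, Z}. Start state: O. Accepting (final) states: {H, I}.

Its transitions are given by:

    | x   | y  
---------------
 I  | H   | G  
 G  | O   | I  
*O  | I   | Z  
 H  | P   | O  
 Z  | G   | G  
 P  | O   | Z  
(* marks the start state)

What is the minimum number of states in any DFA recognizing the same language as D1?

6

Start with accepting vs non-accepting: {H,I} | {G,O,P,Z}.
Refine {H,I} on symbol x: members go to different blocks, giving {H} and {I}.
On input x, block {G,O,P,Z} splits into {G,P,Z} and {O}.
Refine {G,P,Z} on symbol x: members go to different blocks, giving {G,P} and {Z}.
Refine {G,P} on symbol y: members go to different blocks, giving {P} and {G}.
The partition is now stable with 6 blocks: {H} | {P} | {I} | {O} | {Z} | {G}.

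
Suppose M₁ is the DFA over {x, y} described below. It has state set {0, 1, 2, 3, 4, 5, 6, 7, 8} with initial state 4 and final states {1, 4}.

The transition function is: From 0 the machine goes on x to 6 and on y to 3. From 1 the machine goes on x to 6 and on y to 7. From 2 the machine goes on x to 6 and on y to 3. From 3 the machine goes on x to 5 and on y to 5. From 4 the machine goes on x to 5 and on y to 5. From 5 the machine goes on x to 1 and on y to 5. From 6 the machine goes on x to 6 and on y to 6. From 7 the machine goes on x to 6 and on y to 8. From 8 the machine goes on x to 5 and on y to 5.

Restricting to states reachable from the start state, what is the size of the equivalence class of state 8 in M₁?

First remove the unreachable states {0,2,3}; 6 states remain.
P0 = {1,4} | {5,6,7,8}.
Refine {5,6,7,8} on symbol x: members go to different blocks, giving {6,7,8} and {5}.
Refine {1,4} on symbol x: members go to different blocks, giving {1} and {4}.
Split {6,7,8} by δ(·,x) → {6,7} and {8}.
On input y, block {6,7} splits into {6} and {7}.
The partition is now stable with 6 blocks: {1} | {6} | {5} | {4} | {8} | {7}.
State 8 belongs to the block {8}, which has 1 states.

1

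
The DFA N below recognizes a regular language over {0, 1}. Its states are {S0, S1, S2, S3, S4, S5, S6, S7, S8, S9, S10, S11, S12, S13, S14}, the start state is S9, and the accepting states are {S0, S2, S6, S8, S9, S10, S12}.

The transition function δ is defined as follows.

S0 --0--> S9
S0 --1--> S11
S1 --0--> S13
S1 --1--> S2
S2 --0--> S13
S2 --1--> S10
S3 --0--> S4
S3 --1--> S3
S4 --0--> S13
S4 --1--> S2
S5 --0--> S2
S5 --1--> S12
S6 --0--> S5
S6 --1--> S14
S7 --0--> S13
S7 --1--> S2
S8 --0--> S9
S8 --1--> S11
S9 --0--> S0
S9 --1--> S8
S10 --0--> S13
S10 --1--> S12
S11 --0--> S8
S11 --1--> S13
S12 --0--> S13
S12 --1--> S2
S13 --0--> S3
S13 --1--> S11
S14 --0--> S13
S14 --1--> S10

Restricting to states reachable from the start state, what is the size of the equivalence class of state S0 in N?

Reachable states from the start: {S0,S2,S3,S4,S8,S9,S10,S11,S12,S13}. Unreachable: {S1,S5,S6,S7,S14} — drop them.
Start with accepting vs non-accepting: {S0,S2,S8,S9,S10,S12} | {S3,S4,S11,S13}.
On input 0, block {S0,S2,S8,S9,S10,S12} splits into {S0,S8,S9} and {S2,S10,S12}.
Split {S0,S8,S9} by δ(·,1) → {S0,S8} and {S9}.
On input 0, block {S3,S4,S11,S13} splits into {S3,S4,S13} and {S11}.
Split {S3,S4,S13} by δ(·,1) → {S3} and {S4} and {S13}.
Stable partition: {S0,S8} | {S3} | {S2,S10,S12} | {S9} | {S11} | {S4} | {S13} — 7 equivalence classes.
State S0 belongs to the block {S0,S8}, which has 2 states.

2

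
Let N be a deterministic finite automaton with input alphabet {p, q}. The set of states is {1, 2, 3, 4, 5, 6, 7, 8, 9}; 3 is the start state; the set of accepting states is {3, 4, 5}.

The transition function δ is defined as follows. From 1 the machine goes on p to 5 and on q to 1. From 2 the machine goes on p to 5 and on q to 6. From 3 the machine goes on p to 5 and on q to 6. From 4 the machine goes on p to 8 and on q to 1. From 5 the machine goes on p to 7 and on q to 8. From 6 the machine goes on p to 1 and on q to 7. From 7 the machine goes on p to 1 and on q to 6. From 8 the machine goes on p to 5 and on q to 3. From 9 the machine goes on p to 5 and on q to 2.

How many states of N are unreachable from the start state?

Starting at 3 and following transitions, the reachable set is {1, 3, 5, 6, 7, 8}. That leaves 2, 4, 9 unreachable — 3 in total.

3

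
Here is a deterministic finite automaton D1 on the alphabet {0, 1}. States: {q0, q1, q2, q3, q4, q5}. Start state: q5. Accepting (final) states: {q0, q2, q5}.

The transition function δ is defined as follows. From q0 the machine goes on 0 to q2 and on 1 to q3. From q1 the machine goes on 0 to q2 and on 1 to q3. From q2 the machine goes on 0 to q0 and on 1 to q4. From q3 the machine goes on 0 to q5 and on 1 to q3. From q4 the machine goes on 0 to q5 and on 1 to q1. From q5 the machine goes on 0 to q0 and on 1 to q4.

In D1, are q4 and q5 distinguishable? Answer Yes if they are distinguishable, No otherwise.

Start with accepting vs non-accepting: {q0,q2,q5} | {q1,q3,q4}.
Stable partition: {q0,q2,q5} | {q1,q3,q4} — 2 equivalence classes.
q4 and q5 end up in different blocks, so they are distinguishable. For instance, the string 'ε' is accepted from only q5.

Yes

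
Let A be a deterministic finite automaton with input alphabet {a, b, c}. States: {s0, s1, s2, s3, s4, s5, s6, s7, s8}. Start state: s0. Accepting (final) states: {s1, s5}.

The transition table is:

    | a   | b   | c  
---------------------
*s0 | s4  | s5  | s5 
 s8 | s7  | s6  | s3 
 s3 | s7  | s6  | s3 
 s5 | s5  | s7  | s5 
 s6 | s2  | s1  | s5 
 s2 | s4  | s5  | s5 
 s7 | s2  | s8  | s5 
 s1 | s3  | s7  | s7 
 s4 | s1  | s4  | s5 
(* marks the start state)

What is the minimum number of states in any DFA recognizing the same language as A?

All states are reachable from the start state.
P0 = {s1,s5} | {s0,s2,s3,s4,s6,s7,s8}.
On input a, block {s1,s5} splits into {s1} and {s5}.
On input a, block {s0,s2,s3,s4,s6,s7,s8} splits into {s0,s2,s3,s6,s7,s8} and {s4}.
Refine {s0,s2,s3,s6,s7,s8} on symbol a: members go to different blocks, giving {s3,s6,s7,s8} and {s0,s2}.
On input a, block {s3,s6,s7,s8} splits into {s3,s8} and {s6,s7}.
On input b, block {s6,s7} splits into {s6} and {s7}.
Stable partition: {s1} | {s3,s8} | {s5} | {s4} | {s0,s2} | {s6} | {s7} — 7 equivalence classes.

7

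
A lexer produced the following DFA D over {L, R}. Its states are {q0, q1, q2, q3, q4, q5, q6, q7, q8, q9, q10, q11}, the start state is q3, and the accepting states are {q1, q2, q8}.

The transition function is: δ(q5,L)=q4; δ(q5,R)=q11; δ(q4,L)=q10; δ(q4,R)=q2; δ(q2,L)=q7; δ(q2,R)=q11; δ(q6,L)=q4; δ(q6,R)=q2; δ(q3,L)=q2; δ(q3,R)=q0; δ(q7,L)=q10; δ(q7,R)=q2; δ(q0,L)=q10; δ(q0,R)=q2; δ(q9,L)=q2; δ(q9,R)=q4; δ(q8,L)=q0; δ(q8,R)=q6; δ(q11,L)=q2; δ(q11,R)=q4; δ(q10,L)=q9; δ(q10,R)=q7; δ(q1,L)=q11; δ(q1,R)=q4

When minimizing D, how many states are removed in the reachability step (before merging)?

No path from q3 leads to q1, q5, q6, q8; the other 8 states are all reachable.

4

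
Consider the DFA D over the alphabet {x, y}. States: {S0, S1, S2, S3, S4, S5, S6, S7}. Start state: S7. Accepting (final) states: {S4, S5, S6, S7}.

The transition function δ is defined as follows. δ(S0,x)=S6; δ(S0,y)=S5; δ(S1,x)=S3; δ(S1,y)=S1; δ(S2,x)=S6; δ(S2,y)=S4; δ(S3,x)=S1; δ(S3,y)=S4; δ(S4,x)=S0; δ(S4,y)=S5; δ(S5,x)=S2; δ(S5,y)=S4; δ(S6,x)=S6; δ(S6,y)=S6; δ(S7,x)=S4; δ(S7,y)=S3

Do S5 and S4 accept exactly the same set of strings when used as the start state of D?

Yes

All states are reachable from the start state.
P0 = {S4,S5,S6,S7} | {S0,S1,S2,S3}.
Split {S4,S5,S6,S7} by δ(·,x) → {S4,S5} and {S6,S7}.
Refine {S0,S1,S2,S3} on symbol x: members go to different blocks, giving {S0,S2} and {S1,S3}.
On input x, block {S6,S7} splits into {S6} and {S7}.
On input y, block {S1,S3} splits into {S1} and {S3}.
The partition is now stable with 6 blocks: {S4,S5} | {S0,S2} | {S6} | {S1} | {S7} | {S3}.
S5 and S4 lie in the same block of the stable partition, so they are equivalent — no string distinguishes them.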